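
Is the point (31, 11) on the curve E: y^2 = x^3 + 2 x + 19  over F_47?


Check whether y^2 = x^3 + 2 x + 19 (mod 47) for (x, y) = (31, 11).
LHS: y^2 = 11^2 mod 47 = 27
RHS: x^3 + 2 x + 19 = 31^3 + 2*31 + 19 mod 47 = 27
LHS = RHS

Yes, on the curve


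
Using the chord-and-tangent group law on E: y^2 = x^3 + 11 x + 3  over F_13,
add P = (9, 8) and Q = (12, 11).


P != Q, so use the chord formula.
s = (y2 - y1) / (x2 - x1) = (3) / (3) mod 13 = 1
x3 = s^2 - x1 - x2 mod 13 = 1^2 - 9 - 12 = 6
y3 = s (x1 - x3) - y1 mod 13 = 1 * (9 - 6) - 8 = 8

P + Q = (6, 8)


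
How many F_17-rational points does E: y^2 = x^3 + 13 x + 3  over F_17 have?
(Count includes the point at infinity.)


For each x in F_17, count y with y^2 = x^3 + 13 x + 3 mod 17:
  x = 1: RHS = 0, y in [0]  -> 1 point(s)
  x = 3: RHS = 1, y in [1, 16]  -> 2 point(s)
  x = 4: RHS = 0, y in [0]  -> 1 point(s)
  x = 6: RHS = 8, y in [5, 12]  -> 2 point(s)
  x = 9: RHS = 16, y in [4, 13]  -> 2 point(s)
  x = 11: RHS = 15, y in [7, 10]  -> 2 point(s)
  x = 12: RHS = 0, y in [0]  -> 1 point(s)
Affine points: 11. Add the point at infinity: total = 12.

#E(F_17) = 12


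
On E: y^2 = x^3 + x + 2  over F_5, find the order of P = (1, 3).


Compute successive multiples of P until we hit O:
  1P = (1, 3)
  2P = (4, 0)
  3P = (1, 2)
  4P = O

ord(P) = 4


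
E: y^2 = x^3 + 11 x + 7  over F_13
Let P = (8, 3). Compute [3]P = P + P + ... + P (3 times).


k = 3 = 11_2 (binary, LSB first: 11)
Double-and-add from P = (8, 3):
  bit 0 = 1: acc = O + (8, 3) = (8, 3)
  bit 1 = 1: acc = (8, 3) + (6, 4) = (9, 4)

3P = (9, 4)


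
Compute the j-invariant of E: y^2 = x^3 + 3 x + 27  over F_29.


Delta = -16(4 a^3 + 27 b^2) mod 29 = 24
-1728 * (4 a)^3 = -1728 * (4*3)^3 mod 29 = 1
j = 1 * 24^(-1) mod 29 = 23

j = 23 (mod 29)


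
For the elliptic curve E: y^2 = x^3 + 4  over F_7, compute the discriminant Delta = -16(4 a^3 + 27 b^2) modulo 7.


4 a^3 + 27 b^2 = 4*0^3 + 27*4^2 = 0 + 432 = 432
Delta = -16 * (432) = -6912
Delta mod 7 = 4

Delta = 4 (mod 7)


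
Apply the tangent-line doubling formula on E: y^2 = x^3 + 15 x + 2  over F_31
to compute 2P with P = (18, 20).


Doubling: s = (3 x1^2 + a) / (2 y1)
s = (3*18^2 + 15) / (2*20) mod 31 = 27
x3 = s^2 - 2 x1 mod 31 = 27^2 - 2*18 = 11
y3 = s (x1 - x3) - y1 mod 31 = 27 * (18 - 11) - 20 = 14

2P = (11, 14)


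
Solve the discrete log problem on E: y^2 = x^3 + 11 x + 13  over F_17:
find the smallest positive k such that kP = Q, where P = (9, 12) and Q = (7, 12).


Enumerate multiples of P until we hit Q = (7, 12):
  1P = (9, 12)
  2P = (7, 12)
Match found at i = 2.

k = 2


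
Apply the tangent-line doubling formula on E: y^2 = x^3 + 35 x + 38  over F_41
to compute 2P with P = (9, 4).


Doubling: s = (3 x1^2 + a) / (2 y1)
s = (3*9^2 + 35) / (2*4) mod 41 = 4
x3 = s^2 - 2 x1 mod 41 = 4^2 - 2*9 = 39
y3 = s (x1 - x3) - y1 mod 41 = 4 * (9 - 39) - 4 = 40

2P = (39, 40)


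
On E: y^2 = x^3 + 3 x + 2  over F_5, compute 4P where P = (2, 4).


k = 4 = 100_2 (binary, LSB first: 001)
Double-and-add from P = (2, 4):
  bit 0 = 0: acc unchanged = O
  bit 1 = 0: acc unchanged = O
  bit 2 = 1: acc = O + (2, 1) = (2, 1)

4P = (2, 1)


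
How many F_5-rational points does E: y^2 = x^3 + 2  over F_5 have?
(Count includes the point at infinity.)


For each x in F_5, count y with y^2 = x^3 + 0 x + 2 mod 5:
  x = 2: RHS = 0, y in [0]  -> 1 point(s)
  x = 3: RHS = 4, y in [2, 3]  -> 2 point(s)
  x = 4: RHS = 1, y in [1, 4]  -> 2 point(s)
Affine points: 5. Add the point at infinity: total = 6.

#E(F_5) = 6


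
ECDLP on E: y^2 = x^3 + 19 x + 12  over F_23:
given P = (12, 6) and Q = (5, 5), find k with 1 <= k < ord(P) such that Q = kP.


Enumerate multiples of P until we hit Q = (5, 5):
  1P = (12, 6)
  2P = (1, 3)
  3P = (0, 14)
  4P = (14, 3)
  5P = (5, 18)
  6P = (8, 20)
  7P = (21, 14)
  8P = (3, 2)
  9P = (17, 2)
  10P = (2, 9)
  11P = (13, 15)
  12P = (10, 12)
  13P = (10, 11)
  14P = (13, 8)
  15P = (2, 14)
  16P = (17, 21)
  17P = (3, 21)
  18P = (21, 9)
  19P = (8, 3)
  20P = (5, 5)
Match found at i = 20.

k = 20


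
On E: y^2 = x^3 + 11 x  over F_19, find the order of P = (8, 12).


Compute successive multiples of P until we hit O:
  1P = (8, 12)
  2P = (9, 12)
  3P = (2, 7)
  4P = (6, 15)
  5P = (12, 13)
  6P = (5, 3)
  7P = (15, 5)
  8P = (16, 15)
  ... (continuing to 20P)
  20P = O

ord(P) = 20


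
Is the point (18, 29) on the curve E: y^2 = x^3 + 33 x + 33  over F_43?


Check whether y^2 = x^3 + 33 x + 33 (mod 43) for (x, y) = (18, 29).
LHS: y^2 = 29^2 mod 43 = 24
RHS: x^3 + 33 x + 33 = 18^3 + 33*18 + 33 mod 43 = 9
LHS != RHS

No, not on the curve


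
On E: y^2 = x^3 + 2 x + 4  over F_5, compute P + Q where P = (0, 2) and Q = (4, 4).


P != Q, so use the chord formula.
s = (y2 - y1) / (x2 - x1) = (2) / (4) mod 5 = 3
x3 = s^2 - x1 - x2 mod 5 = 3^2 - 0 - 4 = 0
y3 = s (x1 - x3) - y1 mod 5 = 3 * (0 - 0) - 2 = 3

P + Q = (0, 3)


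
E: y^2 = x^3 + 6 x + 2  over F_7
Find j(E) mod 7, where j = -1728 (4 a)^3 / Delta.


Delta = -16(4 a^3 + 27 b^2) mod 7 = 2
-1728 * (4 a)^3 = -1728 * (4*6)^3 mod 7 = 6
j = 6 * 2^(-1) mod 7 = 3

j = 3 (mod 7)


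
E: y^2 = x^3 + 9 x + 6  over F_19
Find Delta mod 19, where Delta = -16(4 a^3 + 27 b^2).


4 a^3 + 27 b^2 = 4*9^3 + 27*6^2 = 2916 + 972 = 3888
Delta = -16 * (3888) = -62208
Delta mod 19 = 17

Delta = 17 (mod 19)


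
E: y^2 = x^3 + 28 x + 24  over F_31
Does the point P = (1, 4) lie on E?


Check whether y^2 = x^3 + 28 x + 24 (mod 31) for (x, y) = (1, 4).
LHS: y^2 = 4^2 mod 31 = 16
RHS: x^3 + 28 x + 24 = 1^3 + 28*1 + 24 mod 31 = 22
LHS != RHS

No, not on the curve


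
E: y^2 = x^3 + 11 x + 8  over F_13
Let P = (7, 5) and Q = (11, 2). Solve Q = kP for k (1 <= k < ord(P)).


Enumerate multiples of P until we hit Q = (11, 2):
  1P = (7, 5)
  2P = (11, 2)
Match found at i = 2.

k = 2


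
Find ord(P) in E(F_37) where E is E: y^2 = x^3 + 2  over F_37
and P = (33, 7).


Compute successive multiples of P until we hit O:
  1P = (33, 7)
  2P = (19, 4)
  3P = (6, 12)
  4P = (26, 15)
  5P = (8, 12)
  6P = (36, 1)
  7P = (9, 19)
  8P = (23, 25)
  ... (continuing to 49P)
  49P = O

ord(P) = 49


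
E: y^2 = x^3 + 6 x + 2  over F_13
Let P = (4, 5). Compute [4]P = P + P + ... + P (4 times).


k = 4 = 100_2 (binary, LSB first: 001)
Double-and-add from P = (4, 5):
  bit 0 = 0: acc unchanged = O
  bit 1 = 0: acc unchanged = O
  bit 2 = 1: acc = O + (4, 5) = (4, 5)

4P = (4, 5)


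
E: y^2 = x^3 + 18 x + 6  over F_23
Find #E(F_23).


For each x in F_23, count y with y^2 = x^3 + 18 x + 6 mod 23:
  x = 0: RHS = 6, y in [11, 12]  -> 2 point(s)
  x = 1: RHS = 2, y in [5, 18]  -> 2 point(s)
  x = 2: RHS = 4, y in [2, 21]  -> 2 point(s)
  x = 3: RHS = 18, y in [8, 15]  -> 2 point(s)
  x = 4: RHS = 4, y in [2, 21]  -> 2 point(s)
  x = 6: RHS = 8, y in [10, 13]  -> 2 point(s)
  x = 8: RHS = 18, y in [8, 15]  -> 2 point(s)
  x = 9: RHS = 0, y in [0]  -> 1 point(s)
  x = 10: RHS = 13, y in [6, 17]  -> 2 point(s)
  x = 12: RHS = 18, y in [8, 15]  -> 2 point(s)
  x = 14: RHS = 12, y in [9, 14]  -> 2 point(s)
  x = 17: RHS = 4, y in [2, 21]  -> 2 point(s)
  x = 19: RHS = 8, y in [10, 13]  -> 2 point(s)
  x = 21: RHS = 8, y in [10, 13]  -> 2 point(s)
Affine points: 27. Add the point at infinity: total = 28.

#E(F_23) = 28


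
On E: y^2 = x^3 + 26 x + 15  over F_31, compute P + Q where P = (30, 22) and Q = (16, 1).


P != Q, so use the chord formula.
s = (y2 - y1) / (x2 - x1) = (10) / (17) mod 31 = 17
x3 = s^2 - x1 - x2 mod 31 = 17^2 - 30 - 16 = 26
y3 = s (x1 - x3) - y1 mod 31 = 17 * (30 - 26) - 22 = 15

P + Q = (26, 15)


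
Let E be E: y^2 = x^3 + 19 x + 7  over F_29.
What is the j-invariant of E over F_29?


Delta = -16(4 a^3 + 27 b^2) mod 29 = 28
-1728 * (4 a)^3 = -1728 * (4*19)^3 mod 29 = 7
j = 7 * 28^(-1) mod 29 = 22

j = 22 (mod 29)


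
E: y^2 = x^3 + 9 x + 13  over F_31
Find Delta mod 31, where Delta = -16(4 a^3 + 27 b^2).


4 a^3 + 27 b^2 = 4*9^3 + 27*13^2 = 2916 + 4563 = 7479
Delta = -16 * (7479) = -119664
Delta mod 31 = 27

Delta = 27 (mod 31)


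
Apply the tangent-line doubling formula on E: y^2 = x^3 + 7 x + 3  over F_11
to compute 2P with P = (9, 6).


Doubling: s = (3 x1^2 + a) / (2 y1)
s = (3*9^2 + 7) / (2*6) mod 11 = 8
x3 = s^2 - 2 x1 mod 11 = 8^2 - 2*9 = 2
y3 = s (x1 - x3) - y1 mod 11 = 8 * (9 - 2) - 6 = 6

2P = (2, 6)


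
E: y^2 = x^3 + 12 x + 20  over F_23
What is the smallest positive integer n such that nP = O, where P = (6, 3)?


Compute successive multiples of P until we hit O:
  1P = (6, 3)
  2P = (20, 16)
  3P = (13, 2)
  4P = (12, 11)
  5P = (17, 13)
  6P = (9, 11)
  7P = (10, 17)
  8P = (2, 11)
  ... (continuing to 18P)
  18P = O

ord(P) = 18


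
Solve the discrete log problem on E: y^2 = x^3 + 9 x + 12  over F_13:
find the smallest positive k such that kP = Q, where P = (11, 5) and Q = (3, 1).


Enumerate multiples of P until we hit Q = (3, 1):
  1P = (11, 5)
  2P = (1, 3)
  3P = (0, 5)
  4P = (2, 8)
  5P = (3, 1)
Match found at i = 5.

k = 5


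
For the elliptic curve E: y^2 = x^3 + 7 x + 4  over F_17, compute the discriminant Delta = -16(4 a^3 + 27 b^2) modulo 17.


4 a^3 + 27 b^2 = 4*7^3 + 27*4^2 = 1372 + 432 = 1804
Delta = -16 * (1804) = -28864
Delta mod 17 = 2

Delta = 2 (mod 17)


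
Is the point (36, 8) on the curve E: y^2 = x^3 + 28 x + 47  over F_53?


Check whether y^2 = x^3 + 28 x + 47 (mod 53) for (x, y) = (36, 8).
LHS: y^2 = 8^2 mod 53 = 11
RHS: x^3 + 28 x + 47 = 36^3 + 28*36 + 47 mod 53 = 11
LHS = RHS

Yes, on the curve


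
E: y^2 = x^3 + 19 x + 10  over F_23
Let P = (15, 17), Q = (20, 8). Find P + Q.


P != Q, so use the chord formula.
s = (y2 - y1) / (x2 - x1) = (14) / (5) mod 23 = 12
x3 = s^2 - x1 - x2 mod 23 = 12^2 - 15 - 20 = 17
y3 = s (x1 - x3) - y1 mod 23 = 12 * (15 - 17) - 17 = 5

P + Q = (17, 5)


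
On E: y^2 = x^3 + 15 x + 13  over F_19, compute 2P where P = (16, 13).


Doubling: s = (3 x1^2 + a) / (2 y1)
s = (3*16^2 + 15) / (2*13) mod 19 = 6
x3 = s^2 - 2 x1 mod 19 = 6^2 - 2*16 = 4
y3 = s (x1 - x3) - y1 mod 19 = 6 * (16 - 4) - 13 = 2

2P = (4, 2)


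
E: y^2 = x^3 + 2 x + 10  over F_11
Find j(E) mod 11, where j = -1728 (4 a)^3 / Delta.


Delta = -16(4 a^3 + 27 b^2) mod 11 = 2
-1728 * (4 a)^3 = -1728 * (4*2)^3 mod 11 = 5
j = 5 * 2^(-1) mod 11 = 8

j = 8 (mod 11)


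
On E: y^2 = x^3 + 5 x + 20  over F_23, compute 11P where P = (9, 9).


k = 11 = 1011_2 (binary, LSB first: 1101)
Double-and-add from P = (9, 9):
  bit 0 = 1: acc = O + (9, 9) = (9, 9)
  bit 1 = 1: acc = (9, 9) + (6, 17) = (10, 9)
  bit 2 = 0: acc unchanged = (10, 9)
  bit 3 = 1: acc = (10, 9) + (5, 3) = (3, 4)

11P = (3, 4)


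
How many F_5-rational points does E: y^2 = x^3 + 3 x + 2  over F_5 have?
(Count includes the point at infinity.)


For each x in F_5, count y with y^2 = x^3 + 3 x + 2 mod 5:
  x = 1: RHS = 1, y in [1, 4]  -> 2 point(s)
  x = 2: RHS = 1, y in [1, 4]  -> 2 point(s)
Affine points: 4. Add the point at infinity: total = 5.

#E(F_5) = 5


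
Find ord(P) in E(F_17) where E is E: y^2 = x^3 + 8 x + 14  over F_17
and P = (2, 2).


Compute successive multiples of P until we hit O:
  1P = (2, 2)
  2P = (4, 5)
  3P = (9, 13)
  4P = (5, 3)
  5P = (12, 6)
  6P = (12, 11)
  7P = (5, 14)
  8P = (9, 4)
  ... (continuing to 11P)
  11P = O

ord(P) = 11


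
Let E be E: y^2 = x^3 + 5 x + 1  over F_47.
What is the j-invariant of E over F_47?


Delta = -16(4 a^3 + 27 b^2) mod 47 = 28
-1728 * (4 a)^3 = -1728 * (4*5)^3 mod 47 = 16
j = 16 * 28^(-1) mod 47 = 14

j = 14 (mod 47)


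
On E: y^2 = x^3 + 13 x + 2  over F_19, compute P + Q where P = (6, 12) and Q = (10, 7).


P != Q, so use the chord formula.
s = (y2 - y1) / (x2 - x1) = (14) / (4) mod 19 = 13
x3 = s^2 - x1 - x2 mod 19 = 13^2 - 6 - 10 = 1
y3 = s (x1 - x3) - y1 mod 19 = 13 * (6 - 1) - 12 = 15

P + Q = (1, 15)


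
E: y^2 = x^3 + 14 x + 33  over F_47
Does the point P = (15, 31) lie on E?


Check whether y^2 = x^3 + 14 x + 33 (mod 47) for (x, y) = (15, 31).
LHS: y^2 = 31^2 mod 47 = 21
RHS: x^3 + 14 x + 33 = 15^3 + 14*15 + 33 mod 47 = 46
LHS != RHS

No, not on the curve


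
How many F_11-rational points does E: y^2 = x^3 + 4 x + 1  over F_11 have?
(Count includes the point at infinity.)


For each x in F_11, count y with y^2 = x^3 + 4 x + 1 mod 11:
  x = 0: RHS = 1, y in [1, 10]  -> 2 point(s)
  x = 4: RHS = 4, y in [2, 9]  -> 2 point(s)
  x = 5: RHS = 3, y in [5, 6]  -> 2 point(s)
  x = 7: RHS = 9, y in [3, 8]  -> 2 point(s)
Affine points: 8. Add the point at infinity: total = 9.

#E(F_11) = 9


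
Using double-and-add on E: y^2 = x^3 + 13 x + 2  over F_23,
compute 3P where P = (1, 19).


k = 3 = 11_2 (binary, LSB first: 11)
Double-and-add from P = (1, 19):
  bit 0 = 1: acc = O + (1, 19) = (1, 19)
  bit 1 = 1: acc = (1, 19) + (2, 6) = (5, 10)

3P = (5, 10)


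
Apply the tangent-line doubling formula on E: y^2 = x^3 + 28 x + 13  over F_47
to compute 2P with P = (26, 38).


Doubling: s = (3 x1^2 + a) / (2 y1)
s = (3*26^2 + 28) / (2*38) mod 47 = 32
x3 = s^2 - 2 x1 mod 47 = 32^2 - 2*26 = 32
y3 = s (x1 - x3) - y1 mod 47 = 32 * (26 - 32) - 38 = 5

2P = (32, 5)


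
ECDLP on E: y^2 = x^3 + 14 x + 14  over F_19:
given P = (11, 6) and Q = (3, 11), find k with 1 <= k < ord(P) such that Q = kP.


Enumerate multiples of P until we hit Q = (3, 11):
  1P = (11, 6)
  2P = (3, 11)
Match found at i = 2.

k = 2


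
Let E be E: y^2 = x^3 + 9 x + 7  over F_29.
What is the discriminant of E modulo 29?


4 a^3 + 27 b^2 = 4*9^3 + 27*7^2 = 2916 + 1323 = 4239
Delta = -16 * (4239) = -67824
Delta mod 29 = 7

Delta = 7 (mod 29)


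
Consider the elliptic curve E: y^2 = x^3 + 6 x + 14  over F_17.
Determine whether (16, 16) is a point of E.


Check whether y^2 = x^3 + 6 x + 14 (mod 17) for (x, y) = (16, 16).
LHS: y^2 = 16^2 mod 17 = 1
RHS: x^3 + 6 x + 14 = 16^3 + 6*16 + 14 mod 17 = 7
LHS != RHS

No, not on the curve


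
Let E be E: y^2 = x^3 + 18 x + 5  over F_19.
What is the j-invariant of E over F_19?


Delta = -16(4 a^3 + 27 b^2) mod 19 = 18
-1728 * (4 a)^3 = -1728 * (4*18)^3 mod 19 = 12
j = 12 * 18^(-1) mod 19 = 7

j = 7 (mod 19)


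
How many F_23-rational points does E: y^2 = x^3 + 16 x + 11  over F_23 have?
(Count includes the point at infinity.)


For each x in F_23, count y with y^2 = x^3 + 16 x + 11 mod 23:
  x = 4: RHS = 1, y in [1, 22]  -> 2 point(s)
  x = 5: RHS = 9, y in [3, 20]  -> 2 point(s)
  x = 6: RHS = 1, y in [1, 22]  -> 2 point(s)
  x = 7: RHS = 6, y in [11, 12]  -> 2 point(s)
  x = 11: RHS = 0, y in [0]  -> 1 point(s)
  x = 13: RHS = 1, y in [1, 22]  -> 2 point(s)
  x = 14: RHS = 12, y in [9, 14]  -> 2 point(s)
  x = 16: RHS = 16, y in [4, 19]  -> 2 point(s)
  x = 18: RHS = 13, y in [6, 17]  -> 2 point(s)
Affine points: 17. Add the point at infinity: total = 18.

#E(F_23) = 18


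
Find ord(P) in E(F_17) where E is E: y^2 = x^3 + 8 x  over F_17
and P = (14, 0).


Compute successive multiples of P until we hit O:
  1P = (14, 0)
  2P = O

ord(P) = 2


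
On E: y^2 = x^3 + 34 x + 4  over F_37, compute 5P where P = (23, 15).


k = 5 = 101_2 (binary, LSB first: 101)
Double-and-add from P = (23, 15):
  bit 0 = 1: acc = O + (23, 15) = (23, 15)
  bit 1 = 0: acc unchanged = (23, 15)
  bit 2 = 1: acc = (23, 15) + (27, 12) = (13, 33)

5P = (13, 33)


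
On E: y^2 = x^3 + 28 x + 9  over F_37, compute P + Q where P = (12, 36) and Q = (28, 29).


P != Q, so use the chord formula.
s = (y2 - y1) / (x2 - x1) = (30) / (16) mod 37 = 25
x3 = s^2 - x1 - x2 mod 37 = 25^2 - 12 - 28 = 30
y3 = s (x1 - x3) - y1 mod 37 = 25 * (12 - 30) - 36 = 32

P + Q = (30, 32)


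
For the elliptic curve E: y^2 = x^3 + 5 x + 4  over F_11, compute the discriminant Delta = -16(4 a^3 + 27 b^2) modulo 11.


4 a^3 + 27 b^2 = 4*5^3 + 27*4^2 = 500 + 432 = 932
Delta = -16 * (932) = -14912
Delta mod 11 = 4

Delta = 4 (mod 11)


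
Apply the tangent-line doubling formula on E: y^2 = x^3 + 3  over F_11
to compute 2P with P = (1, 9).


Doubling: s = (3 x1^2 + a) / (2 y1)
s = (3*1^2 + 0) / (2*9) mod 11 = 2
x3 = s^2 - 2 x1 mod 11 = 2^2 - 2*1 = 2
y3 = s (x1 - x3) - y1 mod 11 = 2 * (1 - 2) - 9 = 0

2P = (2, 0)


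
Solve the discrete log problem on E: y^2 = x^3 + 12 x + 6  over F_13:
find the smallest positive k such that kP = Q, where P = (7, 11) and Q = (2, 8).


Enumerate multiples of P until we hit Q = (2, 8):
  1P = (7, 11)
  2P = (2, 8)
Match found at i = 2.

k = 2


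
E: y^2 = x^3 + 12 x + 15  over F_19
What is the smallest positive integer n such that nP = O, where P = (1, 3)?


Compute successive multiples of P until we hit O:
  1P = (1, 3)
  2P = (9, 15)
  3P = (16, 3)
  4P = (2, 16)
  5P = (14, 18)
  6P = (15, 13)
  7P = (7, 9)
  8P = (12, 5)
  ... (continuing to 17P)
  17P = O

ord(P) = 17


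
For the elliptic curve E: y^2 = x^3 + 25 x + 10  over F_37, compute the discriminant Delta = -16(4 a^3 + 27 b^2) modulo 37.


4 a^3 + 27 b^2 = 4*25^3 + 27*10^2 = 62500 + 2700 = 65200
Delta = -16 * (65200) = -1043200
Delta mod 37 = 15

Delta = 15 (mod 37)


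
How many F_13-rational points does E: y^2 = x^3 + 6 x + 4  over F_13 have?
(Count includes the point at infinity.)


For each x in F_13, count y with y^2 = x^3 + 6 x + 4 mod 13:
  x = 0: RHS = 4, y in [2, 11]  -> 2 point(s)
  x = 3: RHS = 10, y in [6, 7]  -> 2 point(s)
  x = 4: RHS = 1, y in [1, 12]  -> 2 point(s)
  x = 5: RHS = 3, y in [4, 9]  -> 2 point(s)
  x = 6: RHS = 9, y in [3, 10]  -> 2 point(s)
  x = 7: RHS = 12, y in [5, 8]  -> 2 point(s)
  x = 11: RHS = 10, y in [6, 7]  -> 2 point(s)
  x = 12: RHS = 10, y in [6, 7]  -> 2 point(s)
Affine points: 16. Add the point at infinity: total = 17.

#E(F_13) = 17


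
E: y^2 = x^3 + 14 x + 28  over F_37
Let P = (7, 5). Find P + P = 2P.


Doubling: s = (3 x1^2 + a) / (2 y1)
s = (3*7^2 + 14) / (2*5) mod 37 = 5
x3 = s^2 - 2 x1 mod 37 = 5^2 - 2*7 = 11
y3 = s (x1 - x3) - y1 mod 37 = 5 * (7 - 11) - 5 = 12

2P = (11, 12)


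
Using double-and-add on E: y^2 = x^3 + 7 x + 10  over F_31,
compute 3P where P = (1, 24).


k = 3 = 11_2 (binary, LSB first: 11)
Double-and-add from P = (1, 24):
  bit 0 = 1: acc = O + (1, 24) = (1, 24)
  bit 1 = 1: acc = (1, 24) + (8, 12) = (30, 8)

3P = (30, 8)


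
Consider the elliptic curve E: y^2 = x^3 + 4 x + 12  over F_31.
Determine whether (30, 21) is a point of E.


Check whether y^2 = x^3 + 4 x + 12 (mod 31) for (x, y) = (30, 21).
LHS: y^2 = 21^2 mod 31 = 7
RHS: x^3 + 4 x + 12 = 30^3 + 4*30 + 12 mod 31 = 7
LHS = RHS

Yes, on the curve


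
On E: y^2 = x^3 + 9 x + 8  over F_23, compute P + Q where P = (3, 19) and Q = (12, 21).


P != Q, so use the chord formula.
s = (y2 - y1) / (x2 - x1) = (2) / (9) mod 23 = 13
x3 = s^2 - x1 - x2 mod 23 = 13^2 - 3 - 12 = 16
y3 = s (x1 - x3) - y1 mod 23 = 13 * (3 - 16) - 19 = 19

P + Q = (16, 19)


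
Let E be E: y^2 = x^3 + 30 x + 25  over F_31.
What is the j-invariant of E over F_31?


Delta = -16(4 a^3 + 27 b^2) mod 31 = 12
-1728 * (4 a)^3 = -1728 * (4*30)^3 mod 31 = 15
j = 15 * 12^(-1) mod 31 = 9

j = 9 (mod 31)


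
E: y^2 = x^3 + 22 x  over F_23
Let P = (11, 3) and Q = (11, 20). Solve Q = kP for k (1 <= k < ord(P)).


Enumerate multiples of P until we hit Q = (11, 20):
  1P = (11, 3)
  2P = (2, 11)
  3P = (0, 0)
  4P = (2, 12)
  5P = (11, 20)
Match found at i = 5.

k = 5


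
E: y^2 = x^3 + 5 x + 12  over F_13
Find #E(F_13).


For each x in F_13, count y with y^2 = x^3 + 5 x + 12 mod 13:
  x = 0: RHS = 12, y in [5, 8]  -> 2 point(s)
  x = 2: RHS = 4, y in [2, 11]  -> 2 point(s)
  x = 7: RHS = 0, y in [0]  -> 1 point(s)
  x = 10: RHS = 9, y in [3, 10]  -> 2 point(s)
Affine points: 7. Add the point at infinity: total = 8.

#E(F_13) = 8


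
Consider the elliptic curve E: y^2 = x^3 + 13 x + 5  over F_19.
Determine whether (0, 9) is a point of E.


Check whether y^2 = x^3 + 13 x + 5 (mod 19) for (x, y) = (0, 9).
LHS: y^2 = 9^2 mod 19 = 5
RHS: x^3 + 13 x + 5 = 0^3 + 13*0 + 5 mod 19 = 5
LHS = RHS

Yes, on the curve


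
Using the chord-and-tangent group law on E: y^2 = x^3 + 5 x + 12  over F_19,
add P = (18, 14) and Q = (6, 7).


P != Q, so use the chord formula.
s = (y2 - y1) / (x2 - x1) = (12) / (7) mod 19 = 18
x3 = s^2 - x1 - x2 mod 19 = 18^2 - 18 - 6 = 15
y3 = s (x1 - x3) - y1 mod 19 = 18 * (18 - 15) - 14 = 2

P + Q = (15, 2)


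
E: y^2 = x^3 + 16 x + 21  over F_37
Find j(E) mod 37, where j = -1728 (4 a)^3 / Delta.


Delta = -16(4 a^3 + 27 b^2) mod 37 = 2
-1728 * (4 a)^3 = -1728 * (4*16)^3 mod 37 = 26
j = 26 * 2^(-1) mod 37 = 13

j = 13 (mod 37)


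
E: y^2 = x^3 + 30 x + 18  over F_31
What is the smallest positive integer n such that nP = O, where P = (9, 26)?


Compute successive multiples of P until we hit O:
  1P = (9, 26)
  2P = (27, 19)
  3P = (14, 19)
  4P = (5, 18)
  5P = (21, 12)
  6P = (17, 4)
  7P = (30, 24)
  8P = (28, 26)
  ... (continuing to 19P)
  19P = O

ord(P) = 19


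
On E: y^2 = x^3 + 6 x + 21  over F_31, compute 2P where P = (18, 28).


Doubling: s = (3 x1^2 + a) / (2 y1)
s = (3*18^2 + 6) / (2*28) mod 31 = 23
x3 = s^2 - 2 x1 mod 31 = 23^2 - 2*18 = 28
y3 = s (x1 - x3) - y1 mod 31 = 23 * (18 - 28) - 28 = 21

2P = (28, 21)


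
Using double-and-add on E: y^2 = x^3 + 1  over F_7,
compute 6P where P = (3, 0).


k = 6 = 110_2 (binary, LSB first: 011)
Double-and-add from P = (3, 0):
  bit 0 = 0: acc unchanged = O
  bit 1 = 1: acc = O + O = O
  bit 2 = 1: acc = O + O = O

6P = O


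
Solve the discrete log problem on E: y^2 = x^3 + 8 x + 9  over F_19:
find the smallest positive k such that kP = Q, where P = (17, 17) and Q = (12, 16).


Enumerate multiples of P until we hit Q = (12, 16):
  1P = (17, 17)
  2P = (10, 5)
  3P = (12, 16)
Match found at i = 3.

k = 3


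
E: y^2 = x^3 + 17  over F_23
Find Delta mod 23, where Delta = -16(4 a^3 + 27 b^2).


4 a^3 + 27 b^2 = 4*0^3 + 27*17^2 = 0 + 7803 = 7803
Delta = -16 * (7803) = -124848
Delta mod 23 = 19

Delta = 19 (mod 23)


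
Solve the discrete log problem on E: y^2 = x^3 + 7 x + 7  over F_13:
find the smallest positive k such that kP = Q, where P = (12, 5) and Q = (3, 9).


Enumerate multiples of P until we hit Q = (3, 9):
  1P = (12, 5)
  2P = (3, 4)
  3P = (7, 10)
  4P = (8, 4)
  5P = (2, 4)
  6P = (2, 9)
  7P = (8, 9)
  8P = (7, 3)
  9P = (3, 9)
Match found at i = 9.

k = 9


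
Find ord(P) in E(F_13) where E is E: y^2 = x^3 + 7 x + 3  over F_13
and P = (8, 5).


Compute successive multiples of P until we hit O:
  1P = (8, 5)
  2P = (6, 1)
  3P = (3, 5)
  4P = (2, 8)
  5P = (0, 4)
  6P = (4, 2)
  7P = (4, 11)
  8P = (0, 9)
  ... (continuing to 13P)
  13P = O

ord(P) = 13


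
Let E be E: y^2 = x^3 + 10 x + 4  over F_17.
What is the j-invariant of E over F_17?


Delta = -16(4 a^3 + 27 b^2) mod 17 = 12
-1728 * (4 a)^3 = -1728 * (4*10)^3 mod 17 = 4
j = 4 * 12^(-1) mod 17 = 6

j = 6 (mod 17)


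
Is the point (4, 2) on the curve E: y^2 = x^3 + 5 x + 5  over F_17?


Check whether y^2 = x^3 + 5 x + 5 (mod 17) for (x, y) = (4, 2).
LHS: y^2 = 2^2 mod 17 = 4
RHS: x^3 + 5 x + 5 = 4^3 + 5*4 + 5 mod 17 = 4
LHS = RHS

Yes, on the curve


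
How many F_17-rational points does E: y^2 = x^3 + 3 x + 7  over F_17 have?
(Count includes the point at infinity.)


For each x in F_17, count y with y^2 = x^3 + 3 x + 7 mod 17:
  x = 2: RHS = 4, y in [2, 15]  -> 2 point(s)
  x = 3: RHS = 9, y in [3, 14]  -> 2 point(s)
  x = 4: RHS = 15, y in [7, 10]  -> 2 point(s)
  x = 8: RHS = 16, y in [4, 13]  -> 2 point(s)
  x = 9: RHS = 15, y in [7, 10]  -> 2 point(s)
  x = 10: RHS = 0, y in [0]  -> 1 point(s)
  x = 13: RHS = 16, y in [4, 13]  -> 2 point(s)
Affine points: 13. Add the point at infinity: total = 14.

#E(F_17) = 14


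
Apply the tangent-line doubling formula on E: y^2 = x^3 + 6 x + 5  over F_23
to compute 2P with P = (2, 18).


Doubling: s = (3 x1^2 + a) / (2 y1)
s = (3*2^2 + 6) / (2*18) mod 23 = 12
x3 = s^2 - 2 x1 mod 23 = 12^2 - 2*2 = 2
y3 = s (x1 - x3) - y1 mod 23 = 12 * (2 - 2) - 18 = 5

2P = (2, 5)


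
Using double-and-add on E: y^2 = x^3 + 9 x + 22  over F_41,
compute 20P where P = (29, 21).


k = 20 = 10100_2 (binary, LSB first: 00101)
Double-and-add from P = (29, 21):
  bit 0 = 0: acc unchanged = O
  bit 1 = 0: acc unchanged = O
  bit 2 = 1: acc = O + (35, 11) = (35, 11)
  bit 3 = 0: acc unchanged = (35, 11)
  bit 4 = 1: acc = (35, 11) + (21, 40) = (10, 28)

20P = (10, 28)


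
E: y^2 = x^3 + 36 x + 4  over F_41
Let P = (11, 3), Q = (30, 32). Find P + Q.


P != Q, so use the chord formula.
s = (y2 - y1) / (x2 - x1) = (29) / (19) mod 41 = 8
x3 = s^2 - x1 - x2 mod 41 = 8^2 - 11 - 30 = 23
y3 = s (x1 - x3) - y1 mod 41 = 8 * (11 - 23) - 3 = 24

P + Q = (23, 24)


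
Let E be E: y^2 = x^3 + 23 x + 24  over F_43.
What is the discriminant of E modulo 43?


4 a^3 + 27 b^2 = 4*23^3 + 27*24^2 = 48668 + 15552 = 64220
Delta = -16 * (64220) = -1027520
Delta mod 43 = 8

Delta = 8 (mod 43)


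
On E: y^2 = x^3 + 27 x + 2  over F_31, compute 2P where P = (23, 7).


Doubling: s = (3 x1^2 + a) / (2 y1)
s = (3*23^2 + 27) / (2*7) mod 31 = 9
x3 = s^2 - 2 x1 mod 31 = 9^2 - 2*23 = 4
y3 = s (x1 - x3) - y1 mod 31 = 9 * (23 - 4) - 7 = 9

2P = (4, 9)


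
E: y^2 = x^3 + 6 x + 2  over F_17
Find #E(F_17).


For each x in F_17, count y with y^2 = x^3 + 6 x + 2 mod 17:
  x = 0: RHS = 2, y in [6, 11]  -> 2 point(s)
  x = 1: RHS = 9, y in [3, 14]  -> 2 point(s)
  x = 3: RHS = 13, y in [8, 9]  -> 2 point(s)
  x = 5: RHS = 4, y in [2, 15]  -> 2 point(s)
  x = 6: RHS = 16, y in [4, 13]  -> 2 point(s)
  x = 7: RHS = 13, y in [8, 9]  -> 2 point(s)
  x = 8: RHS = 1, y in [1, 16]  -> 2 point(s)
  x = 10: RHS = 8, y in [5, 12]  -> 2 point(s)
  x = 12: RHS = 0, y in [0]  -> 1 point(s)
  x = 13: RHS = 16, y in [4, 13]  -> 2 point(s)
  x = 14: RHS = 8, y in [5, 12]  -> 2 point(s)
  x = 15: RHS = 16, y in [4, 13]  -> 2 point(s)
Affine points: 23. Add the point at infinity: total = 24.

#E(F_17) = 24


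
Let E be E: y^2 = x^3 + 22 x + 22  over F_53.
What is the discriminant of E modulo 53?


4 a^3 + 27 b^2 = 4*22^3 + 27*22^2 = 42592 + 13068 = 55660
Delta = -16 * (55660) = -890560
Delta mod 53 = 52

Delta = 52 (mod 53)


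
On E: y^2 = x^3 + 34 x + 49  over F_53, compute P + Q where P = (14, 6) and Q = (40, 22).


P != Q, so use the chord formula.
s = (y2 - y1) / (x2 - x1) = (16) / (26) mod 53 = 21
x3 = s^2 - x1 - x2 mod 53 = 21^2 - 14 - 40 = 16
y3 = s (x1 - x3) - y1 mod 53 = 21 * (14 - 16) - 6 = 5

P + Q = (16, 5)


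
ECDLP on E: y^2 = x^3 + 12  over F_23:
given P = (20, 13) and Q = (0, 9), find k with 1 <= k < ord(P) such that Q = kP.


Enumerate multiples of P until we hit Q = (0, 9):
  1P = (20, 13)
  2P = (18, 5)
  3P = (1, 17)
  4P = (3, 4)
  5P = (8, 15)
  6P = (11, 20)
  7P = (21, 21)
  8P = (0, 9)
Match found at i = 8.

k = 8


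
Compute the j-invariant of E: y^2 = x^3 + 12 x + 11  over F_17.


Delta = -16(4 a^3 + 27 b^2) mod 17 = 13
-1728 * (4 a)^3 = -1728 * (4*12)^3 mod 17 = 8
j = 8 * 13^(-1) mod 17 = 15

j = 15 (mod 17)


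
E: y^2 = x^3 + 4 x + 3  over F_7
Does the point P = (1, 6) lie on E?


Check whether y^2 = x^3 + 4 x + 3 (mod 7) for (x, y) = (1, 6).
LHS: y^2 = 6^2 mod 7 = 1
RHS: x^3 + 4 x + 3 = 1^3 + 4*1 + 3 mod 7 = 1
LHS = RHS

Yes, on the curve


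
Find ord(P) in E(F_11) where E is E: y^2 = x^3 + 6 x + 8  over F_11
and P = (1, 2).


Compute successive multiples of P until we hit O:
  1P = (1, 2)
  2P = (1, 9)
  3P = O

ord(P) = 3


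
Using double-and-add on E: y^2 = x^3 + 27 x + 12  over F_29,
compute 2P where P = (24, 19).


k = 2 = 10_2 (binary, LSB first: 01)
Double-and-add from P = (24, 19):
  bit 0 = 0: acc unchanged = O
  bit 1 = 1: acc = O + (16, 4) = (16, 4)

2P = (16, 4)


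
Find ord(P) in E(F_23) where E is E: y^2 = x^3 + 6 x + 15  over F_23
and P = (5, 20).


Compute successive multiples of P until we hit O:
  1P = (5, 20)
  2P = (17, 4)
  3P = (13, 6)
  4P = (21, 8)
  5P = (22, 10)
  6P = (9, 4)
  7P = (2, 14)
  8P = (20, 19)
  ... (continuing to 22P)
  22P = O

ord(P) = 22


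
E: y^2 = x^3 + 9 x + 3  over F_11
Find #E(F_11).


For each x in F_11, count y with y^2 = x^3 + 9 x + 3 mod 11:
  x = 0: RHS = 3, y in [5, 6]  -> 2 point(s)
  x = 4: RHS = 4, y in [2, 9]  -> 2 point(s)
  x = 6: RHS = 9, y in [3, 8]  -> 2 point(s)
  x = 8: RHS = 4, y in [2, 9]  -> 2 point(s)
  x = 10: RHS = 4, y in [2, 9]  -> 2 point(s)
Affine points: 10. Add the point at infinity: total = 11.

#E(F_11) = 11


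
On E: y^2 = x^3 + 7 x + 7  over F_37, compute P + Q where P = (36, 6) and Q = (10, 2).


P != Q, so use the chord formula.
s = (y2 - y1) / (x2 - x1) = (33) / (11) mod 37 = 3
x3 = s^2 - x1 - x2 mod 37 = 3^2 - 36 - 10 = 0
y3 = s (x1 - x3) - y1 mod 37 = 3 * (36 - 0) - 6 = 28

P + Q = (0, 28)


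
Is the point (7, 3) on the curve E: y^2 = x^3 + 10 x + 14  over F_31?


Check whether y^2 = x^3 + 10 x + 14 (mod 31) for (x, y) = (7, 3).
LHS: y^2 = 3^2 mod 31 = 9
RHS: x^3 + 10 x + 14 = 7^3 + 10*7 + 14 mod 31 = 24
LHS != RHS

No, not on the curve


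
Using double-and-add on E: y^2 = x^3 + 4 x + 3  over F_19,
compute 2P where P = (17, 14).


k = 2 = 10_2 (binary, LSB first: 01)
Double-and-add from P = (17, 14):
  bit 0 = 0: acc unchanged = O
  bit 1 = 1: acc = O + (2, 0) = (2, 0)

2P = (2, 0)


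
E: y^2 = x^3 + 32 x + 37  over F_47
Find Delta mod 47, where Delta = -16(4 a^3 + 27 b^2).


4 a^3 + 27 b^2 = 4*32^3 + 27*37^2 = 131072 + 36963 = 168035
Delta = -16 * (168035) = -2688560
Delta mod 47 = 28

Delta = 28 (mod 47)


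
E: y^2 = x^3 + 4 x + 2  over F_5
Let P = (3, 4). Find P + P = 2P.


Doubling: s = (3 x1^2 + a) / (2 y1)
s = (3*3^2 + 4) / (2*4) mod 5 = 2
x3 = s^2 - 2 x1 mod 5 = 2^2 - 2*3 = 3
y3 = s (x1 - x3) - y1 mod 5 = 2 * (3 - 3) - 4 = 1

2P = (3, 1)


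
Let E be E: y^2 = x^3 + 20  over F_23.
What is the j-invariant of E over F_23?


Delta = -16(4 a^3 + 27 b^2) mod 23 = 22
-1728 * (4 a)^3 = -1728 * (4*0)^3 mod 23 = 0
j = 0 * 22^(-1) mod 23 = 0

j = 0 (mod 23)


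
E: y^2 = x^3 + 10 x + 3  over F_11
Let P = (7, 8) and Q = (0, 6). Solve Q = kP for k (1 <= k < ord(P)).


Enumerate multiples of P until we hit Q = (0, 6):
  1P = (7, 8)
  2P = (0, 5)
  3P = (8, 1)
  4P = (1, 5)
  5P = (6, 9)
  6P = (10, 6)
  7P = (3, 4)
  8P = (2, 8)
  9P = (2, 3)
  10P = (3, 7)
  11P = (10, 5)
  12P = (6, 2)
  13P = (1, 6)
  14P = (8, 10)
  15P = (0, 6)
Match found at i = 15.

k = 15


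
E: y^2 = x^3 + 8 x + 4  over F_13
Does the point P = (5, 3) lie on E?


Check whether y^2 = x^3 + 8 x + 4 (mod 13) for (x, y) = (5, 3).
LHS: y^2 = 3^2 mod 13 = 9
RHS: x^3 + 8 x + 4 = 5^3 + 8*5 + 4 mod 13 = 0
LHS != RHS

No, not on the curve


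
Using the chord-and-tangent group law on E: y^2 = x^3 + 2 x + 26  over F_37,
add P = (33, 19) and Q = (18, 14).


P != Q, so use the chord formula.
s = (y2 - y1) / (x2 - x1) = (32) / (22) mod 37 = 25
x3 = s^2 - x1 - x2 mod 37 = 25^2 - 33 - 18 = 19
y3 = s (x1 - x3) - y1 mod 37 = 25 * (33 - 19) - 19 = 35

P + Q = (19, 35)


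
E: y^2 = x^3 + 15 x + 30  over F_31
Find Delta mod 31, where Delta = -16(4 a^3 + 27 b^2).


4 a^3 + 27 b^2 = 4*15^3 + 27*30^2 = 13500 + 24300 = 37800
Delta = -16 * (37800) = -604800
Delta mod 31 = 10

Delta = 10 (mod 31)


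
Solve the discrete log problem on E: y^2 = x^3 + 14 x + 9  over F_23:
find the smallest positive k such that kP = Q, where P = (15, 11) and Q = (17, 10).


Enumerate multiples of P until we hit Q = (17, 10):
  1P = (15, 11)
  2P = (17, 10)
Match found at i = 2.

k = 2


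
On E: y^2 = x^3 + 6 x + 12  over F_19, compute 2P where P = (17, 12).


Doubling: s = (3 x1^2 + a) / (2 y1)
s = (3*17^2 + 6) / (2*12) mod 19 = 15
x3 = s^2 - 2 x1 mod 19 = 15^2 - 2*17 = 1
y3 = s (x1 - x3) - y1 mod 19 = 15 * (17 - 1) - 12 = 0

2P = (1, 0)


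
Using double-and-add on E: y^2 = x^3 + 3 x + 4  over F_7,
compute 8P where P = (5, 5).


k = 8 = 1000_2 (binary, LSB first: 0001)
Double-and-add from P = (5, 5):
  bit 0 = 0: acc unchanged = O
  bit 1 = 0: acc unchanged = O
  bit 2 = 0: acc unchanged = O
  bit 3 = 1: acc = O + (1, 6) = (1, 6)

8P = (1, 6)


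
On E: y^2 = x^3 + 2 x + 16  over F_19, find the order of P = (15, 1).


Compute successive multiples of P until we hit O:
  1P = (15, 1)
  2P = (6, 15)
  3P = (3, 12)
  4P = (12, 1)
  5P = (11, 18)
  6P = (17, 17)
  7P = (13, 15)
  8P = (2, 3)
  ... (continuing to 20P)
  20P = O

ord(P) = 20


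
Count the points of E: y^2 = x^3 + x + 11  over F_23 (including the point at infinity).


For each x in F_23, count y with y^2 = x^3 + 1 x + 11 mod 23:
  x = 1: RHS = 13, y in [6, 17]  -> 2 point(s)
  x = 3: RHS = 18, y in [8, 15]  -> 2 point(s)
  x = 5: RHS = 3, y in [7, 16]  -> 2 point(s)
  x = 6: RHS = 3, y in [7, 16]  -> 2 point(s)
  x = 7: RHS = 16, y in [4, 19]  -> 2 point(s)
  x = 8: RHS = 2, y in [5, 18]  -> 2 point(s)
  x = 9: RHS = 13, y in [6, 17]  -> 2 point(s)
  x = 10: RHS = 9, y in [3, 20]  -> 2 point(s)
  x = 12: RHS = 3, y in [7, 16]  -> 2 point(s)
  x = 13: RHS = 13, y in [6, 17]  -> 2 point(s)
  x = 14: RHS = 9, y in [3, 20]  -> 2 point(s)
  x = 16: RHS = 6, y in [11, 12]  -> 2 point(s)
  x = 19: RHS = 12, y in [9, 14]  -> 2 point(s)
  x = 20: RHS = 4, y in [2, 21]  -> 2 point(s)
  x = 21: RHS = 1, y in [1, 22]  -> 2 point(s)
  x = 22: RHS = 9, y in [3, 20]  -> 2 point(s)
Affine points: 32. Add the point at infinity: total = 33.

#E(F_23) = 33


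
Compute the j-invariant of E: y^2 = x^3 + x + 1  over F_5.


Delta = -16(4 a^3 + 27 b^2) mod 5 = 4
-1728 * (4 a)^3 = -1728 * (4*1)^3 mod 5 = 3
j = 3 * 4^(-1) mod 5 = 2

j = 2 (mod 5)


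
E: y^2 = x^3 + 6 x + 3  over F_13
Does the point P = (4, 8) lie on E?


Check whether y^2 = x^3 + 6 x + 3 (mod 13) for (x, y) = (4, 8).
LHS: y^2 = 8^2 mod 13 = 12
RHS: x^3 + 6 x + 3 = 4^3 + 6*4 + 3 mod 13 = 0
LHS != RHS

No, not on the curve


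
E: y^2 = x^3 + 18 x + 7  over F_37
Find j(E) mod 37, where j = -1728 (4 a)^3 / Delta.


Delta = -16(4 a^3 + 27 b^2) mod 37 = 4
-1728 * (4 a)^3 = -1728 * (4*18)^3 mod 37 = 23
j = 23 * 4^(-1) mod 37 = 15

j = 15 (mod 37)


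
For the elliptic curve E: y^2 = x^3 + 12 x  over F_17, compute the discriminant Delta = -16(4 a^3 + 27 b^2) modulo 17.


4 a^3 + 27 b^2 = 4*12^3 + 27*0^2 = 6912 + 0 = 6912
Delta = -16 * (6912) = -110592
Delta mod 17 = 10

Delta = 10 (mod 17)


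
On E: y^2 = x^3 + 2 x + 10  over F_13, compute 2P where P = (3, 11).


k = 2 = 10_2 (binary, LSB first: 01)
Double-and-add from P = (3, 11):
  bit 0 = 0: acc unchanged = O
  bit 1 = 1: acc = O + (10, 4) = (10, 4)

2P = (10, 4)


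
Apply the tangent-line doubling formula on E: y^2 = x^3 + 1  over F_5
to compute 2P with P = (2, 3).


Doubling: s = (3 x1^2 + a) / (2 y1)
s = (3*2^2 + 0) / (2*3) mod 5 = 2
x3 = s^2 - 2 x1 mod 5 = 2^2 - 2*2 = 0
y3 = s (x1 - x3) - y1 mod 5 = 2 * (2 - 0) - 3 = 1

2P = (0, 1)


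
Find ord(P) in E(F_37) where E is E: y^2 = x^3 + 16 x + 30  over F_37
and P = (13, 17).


Compute successive multiples of P until we hit O:
  1P = (13, 17)
  2P = (22, 35)
  3P = (6, 34)
  4P = (2, 25)
  5P = (21, 9)
  6P = (4, 11)
  7P = (4, 26)
  8P = (21, 28)
  ... (continuing to 13P)
  13P = O

ord(P) = 13


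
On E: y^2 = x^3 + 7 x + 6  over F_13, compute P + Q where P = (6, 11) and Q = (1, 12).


P != Q, so use the chord formula.
s = (y2 - y1) / (x2 - x1) = (1) / (8) mod 13 = 5
x3 = s^2 - x1 - x2 mod 13 = 5^2 - 6 - 1 = 5
y3 = s (x1 - x3) - y1 mod 13 = 5 * (6 - 5) - 11 = 7

P + Q = (5, 7)


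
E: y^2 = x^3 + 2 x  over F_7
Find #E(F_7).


For each x in F_7, count y with y^2 = x^3 + 2 x + 0 mod 7:
  x = 0: RHS = 0, y in [0]  -> 1 point(s)
  x = 4: RHS = 2, y in [3, 4]  -> 2 point(s)
  x = 5: RHS = 2, y in [3, 4]  -> 2 point(s)
  x = 6: RHS = 4, y in [2, 5]  -> 2 point(s)
Affine points: 7. Add the point at infinity: total = 8.

#E(F_7) = 8


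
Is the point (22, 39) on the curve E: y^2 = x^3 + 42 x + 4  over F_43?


Check whether y^2 = x^3 + 42 x + 4 (mod 43) for (x, y) = (22, 39).
LHS: y^2 = 39^2 mod 43 = 16
RHS: x^3 + 42 x + 4 = 22^3 + 42*22 + 4 mod 43 = 9
LHS != RHS

No, not on the curve


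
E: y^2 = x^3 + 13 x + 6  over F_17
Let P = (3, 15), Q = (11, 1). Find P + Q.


P != Q, so use the chord formula.
s = (y2 - y1) / (x2 - x1) = (3) / (8) mod 17 = 11
x3 = s^2 - x1 - x2 mod 17 = 11^2 - 3 - 11 = 5
y3 = s (x1 - x3) - y1 mod 17 = 11 * (3 - 5) - 15 = 14

P + Q = (5, 14)


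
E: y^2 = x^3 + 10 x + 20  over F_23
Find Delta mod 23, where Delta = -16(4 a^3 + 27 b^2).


4 a^3 + 27 b^2 = 4*10^3 + 27*20^2 = 4000 + 10800 = 14800
Delta = -16 * (14800) = -236800
Delta mod 23 = 8

Delta = 8 (mod 23)


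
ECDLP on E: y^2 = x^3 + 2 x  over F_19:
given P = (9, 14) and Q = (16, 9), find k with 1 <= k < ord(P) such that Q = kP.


Enumerate multiples of P until we hit Q = (16, 9):
  1P = (9, 14)
  2P = (17, 11)
  3P = (16, 10)
  4P = (11, 17)
  5P = (6, 0)
  6P = (11, 2)
  7P = (16, 9)
Match found at i = 7.

k = 7


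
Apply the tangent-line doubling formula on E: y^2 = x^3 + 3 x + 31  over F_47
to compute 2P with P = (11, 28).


Doubling: s = (3 x1^2 + a) / (2 y1)
s = (3*11^2 + 3) / (2*28) mod 47 = 25
x3 = s^2 - 2 x1 mod 47 = 25^2 - 2*11 = 39
y3 = s (x1 - x3) - y1 mod 47 = 25 * (11 - 39) - 28 = 24

2P = (39, 24)


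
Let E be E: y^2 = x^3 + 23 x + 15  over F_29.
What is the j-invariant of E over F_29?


Delta = -16(4 a^3 + 27 b^2) mod 29 = 28
-1728 * (4 a)^3 = -1728 * (4*23)^3 mod 29 = 21
j = 21 * 28^(-1) mod 29 = 8

j = 8 (mod 29)


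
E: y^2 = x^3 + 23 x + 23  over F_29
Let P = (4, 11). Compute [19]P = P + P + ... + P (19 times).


k = 19 = 10011_2 (binary, LSB first: 11001)
Double-and-add from P = (4, 11):
  bit 0 = 1: acc = O + (4, 11) = (4, 11)
  bit 1 = 1: acc = (4, 11) + (28, 17) = (17, 22)
  bit 2 = 0: acc unchanged = (17, 22)
  bit 3 = 0: acc unchanged = (17, 22)
  bit 4 = 1: acc = (17, 22) + (0, 9) = (17, 7)

19P = (17, 7)


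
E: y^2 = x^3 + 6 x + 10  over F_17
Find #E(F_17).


For each x in F_17, count y with y^2 = x^3 + 6 x + 10 mod 17:
  x = 1: RHS = 0, y in [0]  -> 1 point(s)
  x = 2: RHS = 13, y in [8, 9]  -> 2 point(s)
  x = 3: RHS = 4, y in [2, 15]  -> 2 point(s)
  x = 4: RHS = 13, y in [8, 9]  -> 2 point(s)
  x = 7: RHS = 4, y in [2, 15]  -> 2 point(s)
  x = 8: RHS = 9, y in [3, 14]  -> 2 point(s)
  x = 10: RHS = 16, y in [4, 13]  -> 2 point(s)
  x = 11: RHS = 13, y in [8, 9]  -> 2 point(s)
  x = 12: RHS = 8, y in [5, 12]  -> 2 point(s)
  x = 14: RHS = 16, y in [4, 13]  -> 2 point(s)
Affine points: 19. Add the point at infinity: total = 20.

#E(F_17) = 20


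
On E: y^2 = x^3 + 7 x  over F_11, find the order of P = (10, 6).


Compute successive multiples of P until we hit O:
  1P = (10, 6)
  2P = (3, 9)
  3P = (2, 0)
  4P = (3, 2)
  5P = (10, 5)
  6P = O

ord(P) = 6


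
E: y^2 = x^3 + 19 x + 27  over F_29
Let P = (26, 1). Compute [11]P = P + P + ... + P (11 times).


k = 11 = 1011_2 (binary, LSB first: 1101)
Double-and-add from P = (26, 1):
  bit 0 = 1: acc = O + (26, 1) = (26, 1)
  bit 1 = 1: acc = (26, 1) + (13, 8) = (15, 2)
  bit 2 = 0: acc unchanged = (15, 2)
  bit 3 = 1: acc = (15, 2) + (8, 13) = (28, 6)

11P = (28, 6)


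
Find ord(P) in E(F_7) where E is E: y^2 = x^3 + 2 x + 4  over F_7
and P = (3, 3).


Compute successive multiples of P until we hit O:
  1P = (3, 3)
  2P = (2, 3)
  3P = (2, 4)
  4P = (3, 4)
  5P = O

ord(P) = 5


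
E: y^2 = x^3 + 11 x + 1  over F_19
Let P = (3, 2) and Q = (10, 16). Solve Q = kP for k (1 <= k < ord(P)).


Enumerate multiples of P until we hit Q = (10, 16):
  1P = (3, 2)
  2P = (13, 17)
  3P = (10, 16)
Match found at i = 3.

k = 3


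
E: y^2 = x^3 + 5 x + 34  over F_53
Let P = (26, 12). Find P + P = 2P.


Doubling: s = (3 x1^2 + a) / (2 y1)
s = (3*26^2 + 5) / (2*12) mod 53 = 3
x3 = s^2 - 2 x1 mod 53 = 3^2 - 2*26 = 10
y3 = s (x1 - x3) - y1 mod 53 = 3 * (26 - 10) - 12 = 36

2P = (10, 36)


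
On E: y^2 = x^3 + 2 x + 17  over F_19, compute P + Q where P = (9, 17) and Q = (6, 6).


P != Q, so use the chord formula.
s = (y2 - y1) / (x2 - x1) = (8) / (16) mod 19 = 10
x3 = s^2 - x1 - x2 mod 19 = 10^2 - 9 - 6 = 9
y3 = s (x1 - x3) - y1 mod 19 = 10 * (9 - 9) - 17 = 2

P + Q = (9, 2)
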